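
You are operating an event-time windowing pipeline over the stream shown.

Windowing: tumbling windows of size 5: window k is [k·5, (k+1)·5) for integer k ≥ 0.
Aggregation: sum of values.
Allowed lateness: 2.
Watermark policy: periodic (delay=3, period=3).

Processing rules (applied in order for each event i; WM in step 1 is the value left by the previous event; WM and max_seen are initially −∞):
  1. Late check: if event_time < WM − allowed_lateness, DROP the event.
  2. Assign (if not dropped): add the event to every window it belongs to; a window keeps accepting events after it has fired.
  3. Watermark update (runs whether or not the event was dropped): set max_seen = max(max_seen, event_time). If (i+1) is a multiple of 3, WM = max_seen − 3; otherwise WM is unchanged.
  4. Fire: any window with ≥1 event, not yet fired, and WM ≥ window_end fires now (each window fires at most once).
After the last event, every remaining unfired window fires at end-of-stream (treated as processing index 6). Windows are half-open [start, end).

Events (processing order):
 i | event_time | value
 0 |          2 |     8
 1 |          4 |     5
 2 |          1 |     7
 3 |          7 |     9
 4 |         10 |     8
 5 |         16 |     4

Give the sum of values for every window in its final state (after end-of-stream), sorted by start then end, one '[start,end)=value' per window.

[0,5)=20 [5,10)=9 [10,15)=8 [15,20)=4

i=0 t=2 v=8: → [0,5); WM=−∞
i=1 t=4 v=5: → [0,5); WM=−∞
i=2 t=1 v=7: → [0,5); WM=1
i=3 t=7 v=9: → [5,10); WM=1
i=4 t=10 v=8: → [10,15); WM=1
i=5 t=16 v=4: → [15,20); WM=13; [0,5) fires=20 [5,10) fires=9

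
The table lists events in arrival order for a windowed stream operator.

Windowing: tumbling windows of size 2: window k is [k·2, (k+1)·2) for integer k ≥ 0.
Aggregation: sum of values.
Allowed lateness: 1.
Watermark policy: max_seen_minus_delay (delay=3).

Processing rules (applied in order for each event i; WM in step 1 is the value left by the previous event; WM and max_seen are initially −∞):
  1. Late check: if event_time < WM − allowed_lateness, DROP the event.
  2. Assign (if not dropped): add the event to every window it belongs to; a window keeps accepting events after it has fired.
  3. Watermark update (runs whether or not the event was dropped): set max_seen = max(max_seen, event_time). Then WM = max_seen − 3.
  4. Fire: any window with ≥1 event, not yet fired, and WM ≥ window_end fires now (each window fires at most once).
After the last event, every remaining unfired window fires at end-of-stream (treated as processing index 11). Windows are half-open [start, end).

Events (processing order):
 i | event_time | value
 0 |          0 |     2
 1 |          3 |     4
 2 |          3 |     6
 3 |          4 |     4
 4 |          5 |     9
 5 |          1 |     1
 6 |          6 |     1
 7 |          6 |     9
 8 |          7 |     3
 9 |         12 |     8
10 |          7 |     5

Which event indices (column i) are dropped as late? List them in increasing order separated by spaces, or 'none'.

i=0 t=0 v=2: → [0,2); WM=-3
i=1 t=3 v=4: → [2,4); WM=0
i=2 t=3 v=6: → [2,4); WM=0
i=3 t=4 v=4: → [4,6); WM=1
i=4 t=5 v=9: → [4,6); WM=2; [0,2) fires=2
i=5 t=1 v=1: → [0,2); WM=2
i=6 t=6 v=1: → [6,8); WM=3
i=7 t=6 v=9: → [6,8); WM=3
i=8 t=7 v=3: → [6,8); WM=4; [2,4) fires=10
i=9 t=12 v=8: → [12,14); WM=9; [4,6) fires=13 [6,8) fires=13
i=10 t=7 v=5: DROP (t<9-1); WM=9

10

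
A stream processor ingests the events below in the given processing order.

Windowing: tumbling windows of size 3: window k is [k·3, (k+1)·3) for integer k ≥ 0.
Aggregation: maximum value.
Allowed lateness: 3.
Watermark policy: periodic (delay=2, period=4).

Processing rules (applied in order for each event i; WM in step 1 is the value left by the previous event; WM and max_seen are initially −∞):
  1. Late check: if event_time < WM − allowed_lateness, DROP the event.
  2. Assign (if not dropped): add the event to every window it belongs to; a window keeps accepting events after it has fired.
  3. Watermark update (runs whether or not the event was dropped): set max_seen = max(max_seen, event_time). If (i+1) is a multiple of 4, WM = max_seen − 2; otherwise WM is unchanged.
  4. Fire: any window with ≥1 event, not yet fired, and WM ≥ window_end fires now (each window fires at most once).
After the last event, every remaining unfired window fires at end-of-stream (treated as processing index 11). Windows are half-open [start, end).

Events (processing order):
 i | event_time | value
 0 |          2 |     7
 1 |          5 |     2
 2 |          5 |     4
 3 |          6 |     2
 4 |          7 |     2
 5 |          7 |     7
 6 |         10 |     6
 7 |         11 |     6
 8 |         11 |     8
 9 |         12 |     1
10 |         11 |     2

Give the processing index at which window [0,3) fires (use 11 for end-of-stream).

i=0 t=2 v=7: → [0,3); WM=−∞
i=1 t=5 v=2: → [3,6); WM=−∞
i=2 t=5 v=4: → [3,6); WM=−∞
i=3 t=6 v=2: → [6,9); WM=4; [0,3) fires=7
i=4 t=7 v=2: → [6,9); WM=4
i=5 t=7 v=7: → [6,9); WM=4
i=6 t=10 v=6: → [9,12); WM=4
i=7 t=11 v=6: → [9,12); WM=9; [3,6) fires=4 [6,9) fires=7
i=8 t=11 v=8: → [9,12); WM=9
i=9 t=12 v=1: → [12,15); WM=9
i=10 t=11 v=2: → [9,12); WM=9

3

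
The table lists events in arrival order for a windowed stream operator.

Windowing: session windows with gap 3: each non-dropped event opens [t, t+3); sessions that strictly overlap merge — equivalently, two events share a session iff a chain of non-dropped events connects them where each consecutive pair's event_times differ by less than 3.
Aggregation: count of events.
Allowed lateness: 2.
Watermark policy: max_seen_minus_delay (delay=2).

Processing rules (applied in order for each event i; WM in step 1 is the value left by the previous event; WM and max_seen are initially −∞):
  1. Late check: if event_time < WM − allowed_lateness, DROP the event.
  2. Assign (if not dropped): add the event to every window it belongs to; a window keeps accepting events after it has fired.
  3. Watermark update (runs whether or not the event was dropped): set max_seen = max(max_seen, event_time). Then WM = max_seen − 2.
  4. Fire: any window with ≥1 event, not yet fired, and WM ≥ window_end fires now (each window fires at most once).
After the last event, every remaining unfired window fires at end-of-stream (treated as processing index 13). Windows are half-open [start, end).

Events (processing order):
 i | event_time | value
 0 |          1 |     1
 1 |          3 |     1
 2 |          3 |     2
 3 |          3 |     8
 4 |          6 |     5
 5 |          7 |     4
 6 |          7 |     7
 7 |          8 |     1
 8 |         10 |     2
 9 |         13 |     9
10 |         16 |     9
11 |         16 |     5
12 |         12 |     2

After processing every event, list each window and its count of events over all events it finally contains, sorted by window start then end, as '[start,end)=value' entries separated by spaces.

i=0 t=1 v=1: → [1,4); WM=-1
i=1 t=3 v=1: → [1,6); WM=1
i=2 t=3 v=2: → [1,6); WM=1
i=3 t=3 v=8: → [1,6); WM=1
i=4 t=6 v=5: → [6,9); WM=4
i=5 t=7 v=4: → [6,10); WM=5
i=6 t=7 v=7: → [6,10); WM=5
i=7 t=8 v=1: → [6,11); WM=6
i=8 t=10 v=2: → [6,13); WM=8
i=9 t=13 v=9: → [13,16); WM=11
i=10 t=16 v=9: → [16,19); WM=14
i=11 t=16 v=5: → [16,19); WM=14
i=12 t=12 v=2: → [6,16); WM=14

[1,6)=4 [6,16)=7 [16,19)=2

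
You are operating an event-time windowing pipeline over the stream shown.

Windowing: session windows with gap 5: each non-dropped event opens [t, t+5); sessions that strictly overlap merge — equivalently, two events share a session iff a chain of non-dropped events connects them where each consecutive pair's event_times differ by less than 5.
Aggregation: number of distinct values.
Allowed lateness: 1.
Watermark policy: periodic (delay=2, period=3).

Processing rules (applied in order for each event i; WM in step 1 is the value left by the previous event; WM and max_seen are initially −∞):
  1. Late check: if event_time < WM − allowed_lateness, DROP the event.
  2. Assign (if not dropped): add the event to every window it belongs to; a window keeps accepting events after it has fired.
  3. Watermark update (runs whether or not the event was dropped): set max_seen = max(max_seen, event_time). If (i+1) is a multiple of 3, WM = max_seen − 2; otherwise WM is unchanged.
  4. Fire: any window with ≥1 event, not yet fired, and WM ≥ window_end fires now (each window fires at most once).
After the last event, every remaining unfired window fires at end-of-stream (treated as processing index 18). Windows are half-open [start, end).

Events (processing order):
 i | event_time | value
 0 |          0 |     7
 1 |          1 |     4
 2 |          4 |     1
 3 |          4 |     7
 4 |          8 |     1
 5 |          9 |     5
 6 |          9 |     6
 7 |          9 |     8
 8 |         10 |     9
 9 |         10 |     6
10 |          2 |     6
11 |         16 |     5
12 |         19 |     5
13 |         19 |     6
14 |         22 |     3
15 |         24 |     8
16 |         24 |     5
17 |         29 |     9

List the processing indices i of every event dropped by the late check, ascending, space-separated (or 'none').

i=0 t=0 v=7: → [0,5); WM=−∞
i=1 t=1 v=4: → [0,6); WM=−∞
i=2 t=4 v=1: → [0,9); WM=2
i=3 t=4 v=7: → [0,9); WM=2
i=4 t=8 v=1: → [0,13); WM=2
i=5 t=9 v=5: → [0,14); WM=7
i=6 t=9 v=6: → [0,14); WM=7
i=7 t=9 v=8: → [0,14); WM=7
i=8 t=10 v=9: → [0,15); WM=8
i=9 t=10 v=6: → [0,15); WM=8
i=10 t=2 v=6: DROP (t<8-1); WM=8
i=11 t=16 v=5: → [16,21); WM=14
i=12 t=19 v=5: → [16,24); WM=14
i=13 t=19 v=6: → [16,24); WM=14
i=14 t=22 v=3: → [16,27); WM=20
i=15 t=24 v=8: → [16,29); WM=20
i=16 t=24 v=5: → [16,29); WM=20
i=17 t=29 v=9: → [29,34); WM=27

10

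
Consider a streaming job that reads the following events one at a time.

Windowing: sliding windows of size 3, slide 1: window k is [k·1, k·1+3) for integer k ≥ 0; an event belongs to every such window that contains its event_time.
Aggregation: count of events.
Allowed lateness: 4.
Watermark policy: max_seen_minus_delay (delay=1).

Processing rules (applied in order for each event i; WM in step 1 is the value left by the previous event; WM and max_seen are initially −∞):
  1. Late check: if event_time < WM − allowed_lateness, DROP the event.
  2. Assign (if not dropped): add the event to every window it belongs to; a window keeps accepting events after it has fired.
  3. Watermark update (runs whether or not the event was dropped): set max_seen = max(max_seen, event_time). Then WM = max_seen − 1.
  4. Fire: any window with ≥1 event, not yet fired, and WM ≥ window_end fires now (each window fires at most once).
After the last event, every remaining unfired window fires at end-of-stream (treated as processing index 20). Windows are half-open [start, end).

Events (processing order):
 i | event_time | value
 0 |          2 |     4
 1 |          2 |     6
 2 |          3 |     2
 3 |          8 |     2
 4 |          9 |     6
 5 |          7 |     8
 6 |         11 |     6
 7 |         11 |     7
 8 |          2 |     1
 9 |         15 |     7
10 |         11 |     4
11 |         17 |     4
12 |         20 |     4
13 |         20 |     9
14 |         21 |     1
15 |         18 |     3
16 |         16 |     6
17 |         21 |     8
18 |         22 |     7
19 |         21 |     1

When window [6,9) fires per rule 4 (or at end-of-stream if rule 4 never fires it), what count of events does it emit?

i=0 t=2 v=4: → [2,5),[1,4),[0,3); WM=1
i=1 t=2 v=6: → [2,5),[1,4),[0,3); WM=1
i=2 t=3 v=2: → [3,6),[2,5),[1,4); WM=2
i=3 t=8 v=2: → [8,11),[7,10),[6,9); WM=7; [0,3) fires=2 [1,4) fires=3 [2,5) fires=3 [3,6) fires=1
i=4 t=9 v=6: → [9,12),[8,11),[7,10); WM=8
i=5 t=7 v=8: → [7,10),[6,9),[5,8); WM=8; [5,8) fires=1
i=6 t=11 v=6: → [11,14),[10,13),[9,12); WM=10; [6,9) fires=2 [7,10) fires=3
i=7 t=11 v=7: → [11,14),[10,13),[9,12); WM=10
i=8 t=2 v=1: DROP (t<10-4); WM=10
i=9 t=15 v=7: → [15,18),[14,17),[13,16); WM=14; [8,11) fires=2 [9,12) fires=3 [10,13) fires=2 [11,14) fires=2
i=10 t=11 v=4: → [11,14),[10,13),[9,12); WM=14
i=11 t=17 v=4: → [17,20),[16,19),[15,18); WM=16; [13,16) fires=1
i=12 t=20 v=4: → [20,23),[19,22),[18,21); WM=19; [14,17) fires=1 [15,18) fires=2 [16,19) fires=1
i=13 t=20 v=9: → [20,23),[19,22),[18,21); WM=19
i=14 t=21 v=1: → [21,24),[20,23),[19,22); WM=20; [17,20) fires=1
i=15 t=18 v=3: → [18,21),[17,20),[16,19); WM=20
i=16 t=16 v=6: → [16,19),[15,18),[14,17); WM=20
i=17 t=21 v=8: → [21,24),[20,23),[19,22); WM=20
i=18 t=22 v=7: → [22,25),[21,24),[20,23); WM=21; [18,21) fires=3
i=19 t=21 v=1: → [21,24),[20,23),[19,22); WM=21

2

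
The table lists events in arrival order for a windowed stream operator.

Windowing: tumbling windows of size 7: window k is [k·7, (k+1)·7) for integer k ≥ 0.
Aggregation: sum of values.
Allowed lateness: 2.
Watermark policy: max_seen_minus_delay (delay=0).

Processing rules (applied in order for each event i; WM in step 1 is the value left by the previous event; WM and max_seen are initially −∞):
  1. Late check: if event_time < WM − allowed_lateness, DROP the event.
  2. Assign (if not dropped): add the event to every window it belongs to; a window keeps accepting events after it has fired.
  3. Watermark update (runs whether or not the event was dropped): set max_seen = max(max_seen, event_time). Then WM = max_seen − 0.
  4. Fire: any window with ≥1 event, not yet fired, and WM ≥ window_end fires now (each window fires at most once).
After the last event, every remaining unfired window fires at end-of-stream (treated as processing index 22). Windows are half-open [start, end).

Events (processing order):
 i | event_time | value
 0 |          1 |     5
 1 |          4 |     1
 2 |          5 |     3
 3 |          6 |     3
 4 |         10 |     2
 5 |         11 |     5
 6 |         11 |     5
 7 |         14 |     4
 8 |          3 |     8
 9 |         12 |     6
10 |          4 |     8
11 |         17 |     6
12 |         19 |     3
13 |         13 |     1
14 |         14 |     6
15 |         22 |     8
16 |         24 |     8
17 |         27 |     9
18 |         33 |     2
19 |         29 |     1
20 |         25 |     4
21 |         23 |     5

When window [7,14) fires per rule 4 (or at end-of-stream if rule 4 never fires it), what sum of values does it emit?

i=0 t=1 v=5: → [0,7); WM=1
i=1 t=4 v=1: → [0,7); WM=4
i=2 t=5 v=3: → [0,7); WM=5
i=3 t=6 v=3: → [0,7); WM=6
i=4 t=10 v=2: → [7,14); WM=10; [0,7) fires=12
i=5 t=11 v=5: → [7,14); WM=11
i=6 t=11 v=5: → [7,14); WM=11
i=7 t=14 v=4: → [14,21); WM=14; [7,14) fires=12
i=8 t=3 v=8: DROP (t<14-2); WM=14
i=9 t=12 v=6: → [7,14); WM=14
i=10 t=4 v=8: DROP (t<14-2); WM=14
i=11 t=17 v=6: → [14,21); WM=17
i=12 t=19 v=3: → [14,21); WM=19
i=13 t=13 v=1: DROP (t<19-2); WM=19
i=14 t=14 v=6: DROP (t<19-2); WM=19
i=15 t=22 v=8: → [21,28); WM=22; [14,21) fires=13
i=16 t=24 v=8: → [21,28); WM=24
i=17 t=27 v=9: → [21,28); WM=27
i=18 t=33 v=2: → [28,35); WM=33; [21,28) fires=25
i=19 t=29 v=1: DROP (t<33-2); WM=33
i=20 t=25 v=4: DROP (t<33-2); WM=33
i=21 t=23 v=5: DROP (t<33-2); WM=33

12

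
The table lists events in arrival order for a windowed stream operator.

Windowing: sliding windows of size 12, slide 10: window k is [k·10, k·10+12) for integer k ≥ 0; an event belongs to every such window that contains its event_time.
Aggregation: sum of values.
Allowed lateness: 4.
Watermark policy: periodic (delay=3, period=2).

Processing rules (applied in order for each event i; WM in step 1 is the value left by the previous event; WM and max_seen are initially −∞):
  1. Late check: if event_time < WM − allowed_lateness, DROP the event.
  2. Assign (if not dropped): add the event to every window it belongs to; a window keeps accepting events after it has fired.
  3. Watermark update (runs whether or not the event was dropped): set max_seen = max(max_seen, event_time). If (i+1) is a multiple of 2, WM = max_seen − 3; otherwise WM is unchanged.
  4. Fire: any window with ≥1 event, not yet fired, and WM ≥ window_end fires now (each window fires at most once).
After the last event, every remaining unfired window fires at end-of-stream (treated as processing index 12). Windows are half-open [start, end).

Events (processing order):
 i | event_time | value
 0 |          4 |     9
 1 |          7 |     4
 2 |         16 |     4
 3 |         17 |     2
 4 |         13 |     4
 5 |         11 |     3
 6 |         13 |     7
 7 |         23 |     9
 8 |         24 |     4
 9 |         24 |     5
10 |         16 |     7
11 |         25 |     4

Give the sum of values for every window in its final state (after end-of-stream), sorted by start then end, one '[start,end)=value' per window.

[0,12)=16 [10,22)=20 [20,32)=22

i=0 t=4 v=9: → [0,12); WM=−∞
i=1 t=7 v=4: → [0,12); WM=4
i=2 t=16 v=4: → [10,22); WM=4
i=3 t=17 v=2: → [10,22); WM=14; [0,12) fires=13
i=4 t=13 v=4: → [10,22); WM=14
i=5 t=11 v=3: → [10,22),[0,12); WM=14
i=6 t=13 v=7: → [10,22); WM=14
i=7 t=23 v=9: → [20,32); WM=20
i=8 t=24 v=4: → [20,32); WM=20
i=9 t=24 v=5: → [20,32); WM=21
i=10 t=16 v=7: DROP (t<21-4); WM=21
i=11 t=25 v=4: → [20,32); WM=22; [10,22) fires=20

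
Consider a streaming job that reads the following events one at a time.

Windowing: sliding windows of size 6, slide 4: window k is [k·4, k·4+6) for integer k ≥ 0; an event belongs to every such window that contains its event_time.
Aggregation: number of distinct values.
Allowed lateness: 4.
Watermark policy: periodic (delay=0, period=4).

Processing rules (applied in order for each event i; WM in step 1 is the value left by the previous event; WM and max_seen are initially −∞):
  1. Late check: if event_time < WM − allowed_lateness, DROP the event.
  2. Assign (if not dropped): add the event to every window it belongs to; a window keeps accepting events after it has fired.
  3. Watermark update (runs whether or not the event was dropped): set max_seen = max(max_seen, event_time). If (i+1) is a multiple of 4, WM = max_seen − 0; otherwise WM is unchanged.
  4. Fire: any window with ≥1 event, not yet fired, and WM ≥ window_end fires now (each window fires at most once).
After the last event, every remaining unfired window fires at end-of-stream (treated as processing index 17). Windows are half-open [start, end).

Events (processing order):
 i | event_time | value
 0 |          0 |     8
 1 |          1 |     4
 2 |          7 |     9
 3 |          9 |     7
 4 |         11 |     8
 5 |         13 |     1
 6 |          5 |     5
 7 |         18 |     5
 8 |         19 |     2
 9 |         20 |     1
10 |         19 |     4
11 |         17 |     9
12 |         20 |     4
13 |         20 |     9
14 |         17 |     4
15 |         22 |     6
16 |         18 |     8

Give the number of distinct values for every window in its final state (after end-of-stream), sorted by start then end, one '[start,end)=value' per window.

i=0 t=0 v=8: → [0,6); WM=−∞
i=1 t=1 v=4: → [0,6); WM=−∞
i=2 t=7 v=9: → [4,10); WM=−∞
i=3 t=9 v=7: → [8,14),[4,10); WM=9; [0,6) fires=2
i=4 t=11 v=8: → [8,14); WM=9
i=5 t=13 v=1: → [12,18),[8,14); WM=9
i=6 t=5 v=5: → [4,10),[0,6); WM=9
i=7 t=18 v=5: → [16,22); WM=18; [4,10) fires=3 [8,14) fires=3 [12,18) fires=1
i=8 t=19 v=2: → [16,22); WM=18
i=9 t=20 v=1: → [20,26),[16,22); WM=18
i=10 t=19 v=4: → [16,22); WM=18
i=11 t=17 v=9: → [16,22),[12,18); WM=20
i=12 t=20 v=4: → [20,26),[16,22); WM=20
i=13 t=20 v=9: → [20,26),[16,22); WM=20
i=14 t=17 v=4: → [16,22),[12,18); WM=20
i=15 t=22 v=6: → [20,26); WM=22; [16,22) fires=5
i=16 t=18 v=8: → [16,22); WM=22

[0,6)=3 [4,10)=3 [8,14)=3 [12,18)=3 [16,22)=6 [20,26)=4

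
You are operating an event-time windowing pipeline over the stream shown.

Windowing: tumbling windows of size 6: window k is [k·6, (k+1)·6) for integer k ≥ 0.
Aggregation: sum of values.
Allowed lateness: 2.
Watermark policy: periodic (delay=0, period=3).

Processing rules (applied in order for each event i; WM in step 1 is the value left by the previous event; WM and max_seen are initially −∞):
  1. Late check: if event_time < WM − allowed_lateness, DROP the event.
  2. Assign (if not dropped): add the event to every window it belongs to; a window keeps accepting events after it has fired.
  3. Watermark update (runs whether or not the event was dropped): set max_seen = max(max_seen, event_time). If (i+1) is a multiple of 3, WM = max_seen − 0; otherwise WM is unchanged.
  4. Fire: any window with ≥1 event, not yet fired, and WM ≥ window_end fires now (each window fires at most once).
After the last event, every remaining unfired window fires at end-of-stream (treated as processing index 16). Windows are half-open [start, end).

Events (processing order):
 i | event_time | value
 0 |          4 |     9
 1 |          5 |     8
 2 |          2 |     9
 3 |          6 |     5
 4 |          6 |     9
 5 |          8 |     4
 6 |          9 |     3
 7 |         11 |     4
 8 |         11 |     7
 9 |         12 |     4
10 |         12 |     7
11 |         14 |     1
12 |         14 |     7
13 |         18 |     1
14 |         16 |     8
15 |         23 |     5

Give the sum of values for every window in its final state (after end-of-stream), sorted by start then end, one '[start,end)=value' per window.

i=0 t=4 v=9: → [0,6); WM=−∞
i=1 t=5 v=8: → [0,6); WM=−∞
i=2 t=2 v=9: → [0,6); WM=5
i=3 t=6 v=5: → [6,12); WM=5
i=4 t=6 v=9: → [6,12); WM=5
i=5 t=8 v=4: → [6,12); WM=8; [0,6) fires=26
i=6 t=9 v=3: → [6,12); WM=8
i=7 t=11 v=4: → [6,12); WM=8
i=8 t=11 v=7: → [6,12); WM=11
i=9 t=12 v=4: → [12,18); WM=11
i=10 t=12 v=7: → [12,18); WM=11
i=11 t=14 v=1: → [12,18); WM=14; [6,12) fires=32
i=12 t=14 v=7: → [12,18); WM=14
i=13 t=18 v=1: → [18,24); WM=14
i=14 t=16 v=8: → [12,18); WM=18; [12,18) fires=27
i=15 t=23 v=5: → [18,24); WM=18

[0,6)=26 [6,12)=32 [12,18)=27 [18,24)=6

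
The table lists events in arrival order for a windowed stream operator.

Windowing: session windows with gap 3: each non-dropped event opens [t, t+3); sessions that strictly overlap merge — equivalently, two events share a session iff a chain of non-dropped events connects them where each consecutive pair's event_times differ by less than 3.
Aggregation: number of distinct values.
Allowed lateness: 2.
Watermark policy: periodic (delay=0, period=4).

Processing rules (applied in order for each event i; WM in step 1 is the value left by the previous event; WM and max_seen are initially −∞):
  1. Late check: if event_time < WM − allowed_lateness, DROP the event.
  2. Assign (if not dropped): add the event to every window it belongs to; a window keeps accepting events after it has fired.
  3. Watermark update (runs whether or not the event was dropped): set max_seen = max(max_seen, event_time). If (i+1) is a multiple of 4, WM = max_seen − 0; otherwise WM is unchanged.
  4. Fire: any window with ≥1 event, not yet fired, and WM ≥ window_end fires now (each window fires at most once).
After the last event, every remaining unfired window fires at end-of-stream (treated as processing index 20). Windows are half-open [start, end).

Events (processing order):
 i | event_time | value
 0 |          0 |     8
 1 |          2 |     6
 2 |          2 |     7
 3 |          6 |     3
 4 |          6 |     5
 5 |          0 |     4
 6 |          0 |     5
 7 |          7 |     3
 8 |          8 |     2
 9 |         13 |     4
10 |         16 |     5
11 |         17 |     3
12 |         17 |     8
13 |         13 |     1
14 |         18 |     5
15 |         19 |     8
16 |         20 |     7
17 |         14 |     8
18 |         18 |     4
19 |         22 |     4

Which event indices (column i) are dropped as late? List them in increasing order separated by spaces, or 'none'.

5 6 13 17

i=0 t=0 v=8: → [0,3); WM=−∞
i=1 t=2 v=6: → [0,5); WM=−∞
i=2 t=2 v=7: → [0,5); WM=−∞
i=3 t=6 v=3: → [6,9); WM=6
i=4 t=6 v=5: → [6,9); WM=6
i=5 t=0 v=4: DROP (t<6-2); WM=6
i=6 t=0 v=5: DROP (t<6-2); WM=6
i=7 t=7 v=3: → [6,10); WM=7
i=8 t=8 v=2: → [6,11); WM=7
i=9 t=13 v=4: → [13,16); WM=7
i=10 t=16 v=5: → [16,19); WM=7
i=11 t=17 v=3: → [16,20); WM=17
i=12 t=17 v=8: → [16,20); WM=17
i=13 t=13 v=1: DROP (t<17-2); WM=17
i=14 t=18 v=5: → [16,21); WM=17
i=15 t=19 v=8: → [16,22); WM=19
i=16 t=20 v=7: → [16,23); WM=19
i=17 t=14 v=8: DROP (t<19-2); WM=19
i=18 t=18 v=4: → [16,23); WM=19
i=19 t=22 v=4: → [16,25); WM=22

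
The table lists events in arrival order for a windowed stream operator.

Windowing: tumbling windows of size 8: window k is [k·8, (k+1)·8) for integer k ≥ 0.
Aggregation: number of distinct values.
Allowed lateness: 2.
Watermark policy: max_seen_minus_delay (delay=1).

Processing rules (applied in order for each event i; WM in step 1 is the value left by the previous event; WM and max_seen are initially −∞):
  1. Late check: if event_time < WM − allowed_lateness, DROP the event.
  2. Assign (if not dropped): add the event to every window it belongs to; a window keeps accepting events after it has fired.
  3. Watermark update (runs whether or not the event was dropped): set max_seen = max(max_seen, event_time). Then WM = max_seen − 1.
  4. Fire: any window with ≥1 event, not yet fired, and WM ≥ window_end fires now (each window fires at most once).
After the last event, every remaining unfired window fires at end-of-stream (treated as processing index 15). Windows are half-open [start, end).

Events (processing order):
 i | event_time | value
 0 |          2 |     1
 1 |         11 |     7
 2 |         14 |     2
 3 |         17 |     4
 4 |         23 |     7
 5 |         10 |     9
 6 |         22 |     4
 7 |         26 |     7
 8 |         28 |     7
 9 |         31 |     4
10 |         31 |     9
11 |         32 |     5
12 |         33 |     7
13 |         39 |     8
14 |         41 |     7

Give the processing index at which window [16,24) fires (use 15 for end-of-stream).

i=0 t=2 v=1: → [0,8); WM=1
i=1 t=11 v=7: → [8,16); WM=10; [0,8) fires=1
i=2 t=14 v=2: → [8,16); WM=13
i=3 t=17 v=4: → [16,24); WM=16; [8,16) fires=2
i=4 t=23 v=7: → [16,24); WM=22
i=5 t=10 v=9: DROP (t<22-2); WM=22
i=6 t=22 v=4: → [16,24); WM=22
i=7 t=26 v=7: → [24,32); WM=25; [16,24) fires=2
i=8 t=28 v=7: → [24,32); WM=27
i=9 t=31 v=4: → [24,32); WM=30
i=10 t=31 v=9: → [24,32); WM=30
i=11 t=32 v=5: → [32,40); WM=31
i=12 t=33 v=7: → [32,40); WM=32; [24,32) fires=3
i=13 t=39 v=8: → [32,40); WM=38
i=14 t=41 v=7: → [40,48); WM=40; [32,40) fires=3

7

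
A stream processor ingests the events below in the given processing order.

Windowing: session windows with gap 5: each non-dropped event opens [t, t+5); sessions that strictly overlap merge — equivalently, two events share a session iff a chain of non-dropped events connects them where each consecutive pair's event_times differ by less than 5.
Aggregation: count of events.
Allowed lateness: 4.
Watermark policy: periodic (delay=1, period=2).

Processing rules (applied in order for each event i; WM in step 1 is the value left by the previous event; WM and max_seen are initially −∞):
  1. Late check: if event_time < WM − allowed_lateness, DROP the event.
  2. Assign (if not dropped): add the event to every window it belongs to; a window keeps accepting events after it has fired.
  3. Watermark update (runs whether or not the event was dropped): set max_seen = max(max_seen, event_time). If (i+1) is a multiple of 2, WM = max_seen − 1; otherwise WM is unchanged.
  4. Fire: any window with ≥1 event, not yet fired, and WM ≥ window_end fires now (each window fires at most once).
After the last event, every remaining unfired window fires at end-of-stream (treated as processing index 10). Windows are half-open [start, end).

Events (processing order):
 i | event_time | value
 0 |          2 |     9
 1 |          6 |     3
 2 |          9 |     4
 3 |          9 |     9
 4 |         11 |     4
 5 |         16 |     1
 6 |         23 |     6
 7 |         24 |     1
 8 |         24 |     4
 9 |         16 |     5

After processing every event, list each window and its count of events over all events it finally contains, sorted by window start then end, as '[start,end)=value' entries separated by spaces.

i=0 t=2 v=9: → [2,7); WM=−∞
i=1 t=6 v=3: → [2,11); WM=5
i=2 t=9 v=4: → [2,14); WM=5
i=3 t=9 v=9: → [2,14); WM=8
i=4 t=11 v=4: → [2,16); WM=8
i=5 t=16 v=1: → [16,21); WM=15
i=6 t=23 v=6: → [23,28); WM=15
i=7 t=24 v=1: → [23,29); WM=23
i=8 t=24 v=4: → [23,29); WM=23
i=9 t=16 v=5: DROP (t<23-4); WM=23

[2,16)=5 [16,21)=1 [23,29)=3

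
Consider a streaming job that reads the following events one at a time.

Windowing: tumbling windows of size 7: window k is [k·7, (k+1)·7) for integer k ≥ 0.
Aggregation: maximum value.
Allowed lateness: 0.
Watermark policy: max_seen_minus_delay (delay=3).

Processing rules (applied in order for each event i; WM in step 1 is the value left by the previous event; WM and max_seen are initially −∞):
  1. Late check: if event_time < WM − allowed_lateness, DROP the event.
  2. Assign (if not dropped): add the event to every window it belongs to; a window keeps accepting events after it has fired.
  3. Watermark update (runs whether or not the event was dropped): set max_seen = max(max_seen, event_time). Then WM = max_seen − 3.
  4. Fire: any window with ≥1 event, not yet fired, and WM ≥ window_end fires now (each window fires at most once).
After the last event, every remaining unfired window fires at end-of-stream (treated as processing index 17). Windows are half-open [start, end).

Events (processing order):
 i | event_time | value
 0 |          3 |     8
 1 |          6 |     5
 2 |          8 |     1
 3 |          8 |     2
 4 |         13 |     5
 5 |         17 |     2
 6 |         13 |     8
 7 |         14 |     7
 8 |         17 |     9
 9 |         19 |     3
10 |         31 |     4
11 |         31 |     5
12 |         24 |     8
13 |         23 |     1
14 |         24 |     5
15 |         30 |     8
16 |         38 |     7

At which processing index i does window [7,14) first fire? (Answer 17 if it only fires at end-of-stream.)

5

i=0 t=3 v=8: → [0,7); WM=0
i=1 t=6 v=5: → [0,7); WM=3
i=2 t=8 v=1: → [7,14); WM=5
i=3 t=8 v=2: → [7,14); WM=5
i=4 t=13 v=5: → [7,14); WM=10; [0,7) fires=8
i=5 t=17 v=2: → [14,21); WM=14; [7,14) fires=5
i=6 t=13 v=8: DROP (t<14-0); WM=14
i=7 t=14 v=7: → [14,21); WM=14
i=8 t=17 v=9: → [14,21); WM=14
i=9 t=19 v=3: → [14,21); WM=16
i=10 t=31 v=4: → [28,35); WM=28; [14,21) fires=9
i=11 t=31 v=5: → [28,35); WM=28
i=12 t=24 v=8: DROP (t<28-0); WM=28
i=13 t=23 v=1: DROP (t<28-0); WM=28
i=14 t=24 v=5: DROP (t<28-0); WM=28
i=15 t=30 v=8: → [28,35); WM=28
i=16 t=38 v=7: → [35,42); WM=35; [28,35) fires=8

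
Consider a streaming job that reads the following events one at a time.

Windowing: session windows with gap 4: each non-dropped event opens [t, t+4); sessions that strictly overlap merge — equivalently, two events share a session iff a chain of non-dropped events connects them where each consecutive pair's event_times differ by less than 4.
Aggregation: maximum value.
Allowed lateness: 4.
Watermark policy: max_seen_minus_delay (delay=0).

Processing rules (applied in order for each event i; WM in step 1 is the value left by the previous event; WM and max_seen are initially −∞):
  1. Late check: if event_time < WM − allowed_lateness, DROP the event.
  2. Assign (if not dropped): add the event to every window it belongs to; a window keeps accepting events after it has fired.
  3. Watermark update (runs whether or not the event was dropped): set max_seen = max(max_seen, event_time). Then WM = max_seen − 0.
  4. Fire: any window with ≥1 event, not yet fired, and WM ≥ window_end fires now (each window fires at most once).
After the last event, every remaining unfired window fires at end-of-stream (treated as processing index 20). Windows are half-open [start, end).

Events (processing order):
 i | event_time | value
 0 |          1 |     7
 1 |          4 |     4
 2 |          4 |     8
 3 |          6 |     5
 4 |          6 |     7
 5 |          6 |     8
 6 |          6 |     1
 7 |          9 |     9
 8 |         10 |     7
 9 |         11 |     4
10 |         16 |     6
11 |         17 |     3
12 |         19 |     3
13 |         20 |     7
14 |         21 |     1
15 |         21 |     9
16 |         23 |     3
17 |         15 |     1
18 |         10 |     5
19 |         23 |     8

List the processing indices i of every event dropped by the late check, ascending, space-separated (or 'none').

i=0 t=1 v=7: → [1,5); WM=1
i=1 t=4 v=4: → [1,8); WM=4
i=2 t=4 v=8: → [1,8); WM=4
i=3 t=6 v=5: → [1,10); WM=6
i=4 t=6 v=7: → [1,10); WM=6
i=5 t=6 v=8: → [1,10); WM=6
i=6 t=6 v=1: → [1,10); WM=6
i=7 t=9 v=9: → [1,13); WM=9
i=8 t=10 v=7: → [1,14); WM=10
i=9 t=11 v=4: → [1,15); WM=11
i=10 t=16 v=6: → [16,20); WM=16
i=11 t=17 v=3: → [16,21); WM=17
i=12 t=19 v=3: → [16,23); WM=19
i=13 t=20 v=7: → [16,24); WM=20
i=14 t=21 v=1: → [16,25); WM=21
i=15 t=21 v=9: → [16,25); WM=21
i=16 t=23 v=3: → [16,27); WM=23
i=17 t=15 v=1: DROP (t<23-4); WM=23
i=18 t=10 v=5: DROP (t<23-4); WM=23
i=19 t=23 v=8: → [16,27); WM=23

17 18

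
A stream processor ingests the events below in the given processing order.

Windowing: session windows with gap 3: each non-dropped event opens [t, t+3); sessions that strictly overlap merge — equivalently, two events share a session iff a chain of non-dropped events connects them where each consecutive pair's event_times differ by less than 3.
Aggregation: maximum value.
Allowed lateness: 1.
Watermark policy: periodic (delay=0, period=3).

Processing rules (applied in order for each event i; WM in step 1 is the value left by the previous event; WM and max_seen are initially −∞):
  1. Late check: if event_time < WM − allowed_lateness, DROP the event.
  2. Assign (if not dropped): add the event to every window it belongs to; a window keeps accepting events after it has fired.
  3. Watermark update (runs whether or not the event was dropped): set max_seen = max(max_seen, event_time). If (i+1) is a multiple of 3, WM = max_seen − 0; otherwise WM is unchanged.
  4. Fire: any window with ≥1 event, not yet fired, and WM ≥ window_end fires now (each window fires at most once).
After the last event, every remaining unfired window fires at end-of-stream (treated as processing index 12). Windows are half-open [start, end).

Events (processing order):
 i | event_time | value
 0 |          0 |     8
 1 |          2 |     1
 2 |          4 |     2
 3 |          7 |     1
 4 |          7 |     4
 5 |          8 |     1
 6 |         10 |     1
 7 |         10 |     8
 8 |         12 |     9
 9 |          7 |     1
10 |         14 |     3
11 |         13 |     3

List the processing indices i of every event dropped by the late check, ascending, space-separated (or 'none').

i=0 t=0 v=8: → [0,3); WM=−∞
i=1 t=2 v=1: → [0,5); WM=−∞
i=2 t=4 v=2: → [0,7); WM=4
i=3 t=7 v=1: → [7,10); WM=4
i=4 t=7 v=4: → [7,10); WM=4
i=5 t=8 v=1: → [7,11); WM=8
i=6 t=10 v=1: → [7,13); WM=8
i=7 t=10 v=8: → [7,13); WM=8
i=8 t=12 v=9: → [7,15); WM=12
i=9 t=7 v=1: DROP (t<12-1); WM=12
i=10 t=14 v=3: → [7,17); WM=12
i=11 t=13 v=3: → [7,17); WM=14

9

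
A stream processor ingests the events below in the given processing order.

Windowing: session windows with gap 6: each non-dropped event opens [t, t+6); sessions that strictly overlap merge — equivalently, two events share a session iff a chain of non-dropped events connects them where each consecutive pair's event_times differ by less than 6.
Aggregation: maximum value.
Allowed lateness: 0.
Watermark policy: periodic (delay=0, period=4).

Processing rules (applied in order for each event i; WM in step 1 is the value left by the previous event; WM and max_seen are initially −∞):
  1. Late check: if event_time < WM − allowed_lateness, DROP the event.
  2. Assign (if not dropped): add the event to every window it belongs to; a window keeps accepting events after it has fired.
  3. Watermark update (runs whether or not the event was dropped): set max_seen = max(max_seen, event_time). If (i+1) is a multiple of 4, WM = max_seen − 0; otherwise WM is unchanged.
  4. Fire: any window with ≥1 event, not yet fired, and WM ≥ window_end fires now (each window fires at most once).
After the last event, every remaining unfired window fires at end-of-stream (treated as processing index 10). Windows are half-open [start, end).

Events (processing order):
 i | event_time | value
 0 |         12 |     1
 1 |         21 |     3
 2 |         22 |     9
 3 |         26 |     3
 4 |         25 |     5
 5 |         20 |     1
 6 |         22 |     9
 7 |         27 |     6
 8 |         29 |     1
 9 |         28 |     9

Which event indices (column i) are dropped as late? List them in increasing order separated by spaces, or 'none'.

i=0 t=12 v=1: → [12,18); WM=−∞
i=1 t=21 v=3: → [21,27); WM=−∞
i=2 t=22 v=9: → [21,28); WM=−∞
i=3 t=26 v=3: → [21,32); WM=26
i=4 t=25 v=5: DROP (t<26-0); WM=26
i=5 t=20 v=1: DROP (t<26-0); WM=26
i=6 t=22 v=9: DROP (t<26-0); WM=26
i=7 t=27 v=6: → [21,33); WM=27
i=8 t=29 v=1: → [21,35); WM=27
i=9 t=28 v=9: → [21,35); WM=27

4 5 6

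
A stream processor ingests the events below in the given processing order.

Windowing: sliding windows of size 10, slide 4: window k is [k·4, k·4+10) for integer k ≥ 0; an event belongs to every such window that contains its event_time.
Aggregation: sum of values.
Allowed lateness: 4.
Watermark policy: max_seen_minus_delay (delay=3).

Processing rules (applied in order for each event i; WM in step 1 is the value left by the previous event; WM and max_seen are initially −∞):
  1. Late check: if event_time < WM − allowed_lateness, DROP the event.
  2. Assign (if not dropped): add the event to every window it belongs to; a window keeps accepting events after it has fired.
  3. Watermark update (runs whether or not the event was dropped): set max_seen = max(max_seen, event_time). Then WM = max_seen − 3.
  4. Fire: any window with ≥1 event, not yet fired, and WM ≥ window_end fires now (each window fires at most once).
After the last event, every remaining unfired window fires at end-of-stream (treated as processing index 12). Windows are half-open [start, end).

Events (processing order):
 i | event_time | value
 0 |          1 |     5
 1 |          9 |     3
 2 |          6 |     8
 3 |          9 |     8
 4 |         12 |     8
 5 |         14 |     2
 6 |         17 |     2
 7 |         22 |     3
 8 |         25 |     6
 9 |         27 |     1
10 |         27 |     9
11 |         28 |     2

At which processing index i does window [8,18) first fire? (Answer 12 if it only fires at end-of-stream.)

i=0 t=1 v=5: → [0,10); WM=-2
i=1 t=9 v=3: → [8,18),[4,14),[0,10); WM=6
i=2 t=6 v=8: → [4,14),[0,10); WM=6
i=3 t=9 v=8: → [8,18),[4,14),[0,10); WM=6
i=4 t=12 v=8: → [12,22),[8,18),[4,14); WM=9
i=5 t=14 v=2: → [12,22),[8,18); WM=11; [0,10) fires=24
i=6 t=17 v=2: → [16,26),[12,22),[8,18); WM=14; [4,14) fires=27
i=7 t=22 v=3: → [20,30),[16,26); WM=19; [8,18) fires=23
i=8 t=25 v=6: → [24,34),[20,30),[16,26); WM=22; [12,22) fires=12
i=9 t=27 v=1: → [24,34),[20,30); WM=24
i=10 t=27 v=9: → [24,34),[20,30); WM=24
i=11 t=28 v=2: → [28,38),[24,34),[20,30); WM=25

7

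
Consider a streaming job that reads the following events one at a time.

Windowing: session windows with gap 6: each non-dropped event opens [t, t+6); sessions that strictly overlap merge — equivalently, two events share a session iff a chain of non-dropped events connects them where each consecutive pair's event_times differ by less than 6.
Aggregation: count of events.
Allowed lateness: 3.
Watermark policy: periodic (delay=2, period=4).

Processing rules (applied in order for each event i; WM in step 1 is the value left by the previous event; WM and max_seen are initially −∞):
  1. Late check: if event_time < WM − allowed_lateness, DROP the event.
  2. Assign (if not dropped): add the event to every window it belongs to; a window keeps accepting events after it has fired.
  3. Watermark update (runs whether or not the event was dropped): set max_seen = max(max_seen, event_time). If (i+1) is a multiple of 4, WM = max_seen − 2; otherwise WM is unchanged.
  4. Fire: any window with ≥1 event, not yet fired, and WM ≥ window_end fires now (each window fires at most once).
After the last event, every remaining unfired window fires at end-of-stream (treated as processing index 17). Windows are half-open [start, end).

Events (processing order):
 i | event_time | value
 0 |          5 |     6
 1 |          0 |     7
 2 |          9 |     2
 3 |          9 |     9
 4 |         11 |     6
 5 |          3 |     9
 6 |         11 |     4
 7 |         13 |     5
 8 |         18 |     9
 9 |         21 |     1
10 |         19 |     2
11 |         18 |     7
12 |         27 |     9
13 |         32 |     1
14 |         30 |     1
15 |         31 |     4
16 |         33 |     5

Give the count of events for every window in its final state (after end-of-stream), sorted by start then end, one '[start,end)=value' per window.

[0,27)=11 [27,39)=5

i=0 t=5 v=6: → [5,11); WM=−∞
i=1 t=0 v=7: → [0,11); WM=−∞
i=2 t=9 v=2: → [0,15); WM=−∞
i=3 t=9 v=9: → [0,15); WM=7
i=4 t=11 v=6: → [0,17); WM=7
i=5 t=3 v=9: DROP (t<7-3); WM=7
i=6 t=11 v=4: → [0,17); WM=7
i=7 t=13 v=5: → [0,19); WM=11
i=8 t=18 v=9: → [0,24); WM=11
i=9 t=21 v=1: → [0,27); WM=11
i=10 t=19 v=2: → [0,27); WM=11
i=11 t=18 v=7: → [0,27); WM=19
i=12 t=27 v=9: → [27,33); WM=19
i=13 t=32 v=1: → [27,38); WM=19
i=14 t=30 v=1: → [27,38); WM=19
i=15 t=31 v=4: → [27,38); WM=30
i=16 t=33 v=5: → [27,39); WM=30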